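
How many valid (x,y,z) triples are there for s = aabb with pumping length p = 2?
3

For s = 'aabb' with pumping length p = 2:

Constraints: |xy| ≤ 2, |y| > 0

Valid decompositions (|xy| ≤ p, |y| ≥ 1):
  • x='', y='a', z='abb'
  • x='a', y='a', z='bb'
  • x='', y='aa', z='bb'

Total count: 3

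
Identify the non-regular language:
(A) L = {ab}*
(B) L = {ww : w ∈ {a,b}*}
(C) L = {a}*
(B) {ww : w ∈ {a,b}*}

(B) L = {ww : w ∈ {a,b}*} is NOT regular.

The pumping lemma can be used to prove this:
After pumping, the two halves no longer match

The other languages are regular because they can be recognized by finite automata.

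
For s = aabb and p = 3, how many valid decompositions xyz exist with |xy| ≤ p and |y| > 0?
6

For s = 'aabb' with pumping length p = 3:

Constraints: |xy| ≤ 3, |y| > 0

Valid decompositions (|xy| ≤ p, |y| ≥ 1):
  • x='', y='a', z='abb'
  • x='a', y='a', z='bb'
  • x='', y='aa', z='bb'
  • x='aa', y='b', z='b'
  • x='a', y='ab', z='b'
  • x='', y='aab', z='b'

Total count: 6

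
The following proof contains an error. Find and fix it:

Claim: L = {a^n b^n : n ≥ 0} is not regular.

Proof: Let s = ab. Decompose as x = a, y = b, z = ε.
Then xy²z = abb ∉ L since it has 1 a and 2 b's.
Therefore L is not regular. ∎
Error: The string s = ab might be shorter than the pumping length p.

Correction: Choose s = a^p b^p to ensure |s| ≥ p. Also, the decomposition is wrong: with |xy| ≤ p, y cannot include b's when s starts with p a's.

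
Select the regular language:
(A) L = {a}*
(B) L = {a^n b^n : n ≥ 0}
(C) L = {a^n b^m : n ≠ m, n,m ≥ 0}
(A) {a}*

(A) L = {a}* is regular.

This can be recognized by a finite automaton (DFA/NFA).
Regular expressions like {a}* define regular languages.

The other choices are not regular:
- {a^n b^n : n ≥ 0}: After pumping, the number of a's and b's become unequal
- {a^n b^m : n ≠ m, n,m ≥ 0}: After pumping a's, we can make n = m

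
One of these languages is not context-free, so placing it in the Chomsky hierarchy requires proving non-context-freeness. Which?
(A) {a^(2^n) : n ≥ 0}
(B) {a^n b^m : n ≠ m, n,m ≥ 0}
(A) {a^(2^n) : n ≥ 0}

(A) {a^(2^n) : n ≥ 0} requires the CFL pumping lemma.

- {a^n b^m : n ≠ m, n,m ≥ 0} is context-free (but not regular)
  • Can be shown non-regular with the regular pumping lemma
  • After pumping a's, we can make n = m

- {a^(2^n) : n ≥ 0} is NOT context-free
  • Requires the CFL pumping lemma to prove
  • Gaps between powers of 2 grow exponentially

The CFL pumping lemma is "stronger" in that it can prove non-membership
in the larger class of context-free languages.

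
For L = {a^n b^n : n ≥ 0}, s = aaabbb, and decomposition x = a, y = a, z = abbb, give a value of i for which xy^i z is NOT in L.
i = 3

xy³z = a · aaa · abbb = aaaaabbb; aaaaabbb has 5 a's and 3 b's; 5 ≠ 3, so it is not in L.
(Other choices also work, e.g. i = 0, 2; only i = 1 is guaranteed to stay in L since xy¹z = s.)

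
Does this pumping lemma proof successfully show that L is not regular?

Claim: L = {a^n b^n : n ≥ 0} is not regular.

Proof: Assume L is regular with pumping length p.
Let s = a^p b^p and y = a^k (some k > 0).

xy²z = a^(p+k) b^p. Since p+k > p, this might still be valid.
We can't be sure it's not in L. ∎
The proof is INCORRECT.

Error: The conclusion is wrong.
xy²z = a^(p+k) b^p is definitely NOT in L because the number of a's (p+k) ≠ number of b's (p).
The proof incorrectly doubts what is actually a valid contradiction.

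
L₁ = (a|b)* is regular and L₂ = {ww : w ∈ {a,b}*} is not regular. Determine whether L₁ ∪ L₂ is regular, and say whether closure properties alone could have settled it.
Yes — L₁ ∪ L₂ is regular.

{ww} ⊆ (a|b)*, so L₁ ∪ L₂ = (a|b)*, which is regular.

Note that the bare facts "L₁ regular, L₂ non-regular" do not settle the question by themselves: the closure of regular languages under ∪, ∩, complement and difference applies only when BOTH operands are regular. With a non-regular operand the result can come out regular or non-regular depending on the specific languages, so one has to work out L₁ ∪ L₂ for this particular pair, as above.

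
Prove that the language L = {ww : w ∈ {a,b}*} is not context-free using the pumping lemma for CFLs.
Assume for contradiction that L is context-free, and let p ≥ 1 be the pumping length given by the pumping lemma for CFLs.
Choose s = a^p b^p a^p b^p. Then s ∈ L (take w = a^p b^p) and |s| = 4p ≥ p.
By the CFL pumping lemma, s = uvxyz for some u, v, x, y, z with |vxy| ≤ p, |vy| ≥ 1, and uv^i xy^i z ∈ L for every i ≥ 0.

Write s as four blocks A₁ B₁ A₂ B₂ with A₁ = A₂ = a^p and B₁ = B₂ = b^p. Since |vxy| ≤ p, the window vxy lies inside at most two adjacent blocks. Take i = 0 and let t = uxz, so |t| = 4p − |vy| with 1 ≤ |vy| ≤ p. If |t| is odd, t ∉ L immediately, so assume |vy| is even (hence |vy| ≥ 2) and |t|/2 = 2p − |vy|/2, which satisfies p ≤ |t|/2 ≤ 2p − 1.

Case 1 (vxy inside A₁B₁): t = a^(p−j) b^(p−l) a^p b^p with j + l = |vy|. The second half of t has length < 2p, so it is a suffix of the trailing a^p b^p and ends in b; the first half is a^(p−j) b^(p−l) a^((j+l)/2), which ends in a because (j+l)/2 ≥ 1. The halves differ, so t ∉ L.

Case 2 (vxy inside B₁A₂, straddling the middle): t = a^p b^(p−j) a^(p−l) b^p with j + l = |vy|. If t = ww, then w is a prefix of t of length ≥ p, so w begins with a^p; and w is a suffix of t of length ≥ p, so w ends with b^p. That forces |w| ≥ 2p, contradicting |w| = |t|/2 ≤ 2p − 1. So t ∉ L.

Case 3 (vxy inside A₂B₂): t = a^p b^p a^(p−j) b^(p−l) with j + l = |vy|. The first half of t is a prefix of a^p b^p, so it begins with a; the second half is b^((j+l)/2) a^(p−j) b^(p−l), which begins with b. The halves differ, so t ∉ L.

In every case uv⁰xy⁰z = uxz ∉ L.

This contradicts the CFL pumping lemma, which requires uv^i xy^i z ∈ L for all i ≥ 0.
Hence L = {ww : w ∈ {a,b}*} is not context-free. ∎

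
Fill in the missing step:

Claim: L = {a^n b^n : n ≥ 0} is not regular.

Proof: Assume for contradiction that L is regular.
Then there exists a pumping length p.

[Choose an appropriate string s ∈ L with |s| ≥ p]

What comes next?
s = a^p b^p

This string is in L (has equal a's and b's) and has length 2p ≥ p.
Any decomposition xyz with |xy| ≤ p means y consists only of a's,
so pumping will unbalance the counts.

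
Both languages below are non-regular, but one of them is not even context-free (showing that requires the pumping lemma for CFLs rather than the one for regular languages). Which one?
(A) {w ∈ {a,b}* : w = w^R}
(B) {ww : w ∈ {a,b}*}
(B) {ww : w ∈ {a,b}*}

(B) {ww : w ∈ {a,b}*} requires the CFL pumping lemma.

- {w ∈ {a,b}* : w = w^R} is context-free (but not regular)
  • Can be shown non-regular with the regular pumping lemma
  • After pumping, the string is no longer symmetric

- {ww : w ∈ {a,b}*} is NOT context-free
  • Requires the CFL pumping lemma to prove
  • Cannot verify equality of two arbitrary substrings

The CFL pumping lemma is "stronger" in that it can prove non-membership
in the larger class of context-free languages.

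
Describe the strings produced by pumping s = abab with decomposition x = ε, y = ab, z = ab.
{xy^i z : i ≥ 0} = {(ab)^(i+1) : i ≥ 0} = {ab, abab, ababab, ...}

With x = ε, y = ab, z = ab: Pumping 'ab' gives strings of alternating a's and b's.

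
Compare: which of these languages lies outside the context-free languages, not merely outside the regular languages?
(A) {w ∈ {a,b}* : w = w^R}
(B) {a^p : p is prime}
(B) {a^p : p is prime}

(B) {a^p : p is prime} requires the CFL pumping lemma.

- {w ∈ {a,b}* : w = w^R} is context-free (but not regular)
  • Can be shown non-regular with the regular pumping lemma
  • After pumping, the string is no longer symmetric

- {a^p : p is prime} is NOT context-free
  • Requires the CFL pumping lemma to prove
  • The CFL pumping lemma also fails because prime gaps are unbounded

The CFL pumping lemma is "stronger" in that it can prove non-membership
in the larger class of context-free languages.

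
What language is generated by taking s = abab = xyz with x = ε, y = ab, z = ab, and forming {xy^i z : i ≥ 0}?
{xy^i z : i ≥ 0} = {(ab)^(i+1) : i ≥ 0} = {ab, abab, ababab, ...}

With x = ε, y = ab, z = ab: Pumping 'ab' gives strings of alternating a's and b's.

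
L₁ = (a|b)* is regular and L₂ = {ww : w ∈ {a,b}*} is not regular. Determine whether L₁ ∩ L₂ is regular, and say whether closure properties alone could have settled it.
No — L₁ ∩ L₂ is not regular.

(a|b)* is all strings over {a,b}, so L₁ ∩ L₂ = {ww : w ∈ {a,b}*} = L₂ itself, which is not regular (pump s = a^p b a^p b).

Note that the bare facts "L₁ regular, L₂ non-regular" do not settle the question by themselves: the closure of regular languages under ∪, ∩, complement and difference applies only when BOTH operands are regular. With a non-regular operand the result can come out regular or non-regular depending on the specific languages, so one has to work out L₁ ∩ L₂ for this particular pair, as above.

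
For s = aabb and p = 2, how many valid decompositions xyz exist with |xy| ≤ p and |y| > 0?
3

For s = 'aabb' with pumping length p = 2:

Constraints: |xy| ≤ 2, |y| > 0

Valid decompositions (|xy| ≤ p, |y| ≥ 1):
  • x='', y='a', z='abb'
  • x='a', y='a', z='bb'
  • x='', y='aa', z='bb'

Total count: 3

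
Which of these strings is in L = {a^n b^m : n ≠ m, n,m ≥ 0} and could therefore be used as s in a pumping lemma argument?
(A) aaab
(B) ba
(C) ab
(A) aaab

The pumping lemma is applied to a string s that lies in L, so first check membership of each option:
- (A) aaab = a^3 b^1 with 3 ≠ 1, so it is in L ✓
- (B) ba has an a after a b, so it is not of the form a^n b^m and is not in L ✗
- (C) ab = a^1 b^1 has n = m = 1, so it is not in L ✗

Only (A) aaab is in L, so it is the only candidate that could play the role of s.
(In a complete proof one picks s in terms of the pumping length p so that |s| ≥ p is guaranteed; a fixed string like aaab illustrates the shape of such an s.)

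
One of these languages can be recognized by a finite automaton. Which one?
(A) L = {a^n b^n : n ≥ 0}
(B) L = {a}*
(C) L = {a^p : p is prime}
(B) {a}*

(B) L = {a}* is regular.

This can be recognized by a finite automaton (DFA/NFA).
Regular expressions like {a}* define regular languages.

The other choices are not regular:
- {a^p : p is prime}: After pumping, the length becomes composite
- {a^n b^n : n ≥ 0}: After pumping, the number of a's and b's become unequal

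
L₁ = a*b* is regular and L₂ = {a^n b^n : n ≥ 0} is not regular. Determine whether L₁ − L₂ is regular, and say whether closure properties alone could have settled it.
No — L₁ − L₂ is not regular.

a*b* − {a^n b^n} = {a^n b^m : n ≠ m}. If this were regular, then its complement intersected with a*b*, namely {a^n b^n : n ≥ 0}, would be regular too (closure under complement and intersection) — contradiction. So L₁ − L₂ is not regular.

Note that the bare facts "L₁ regular, L₂ non-regular" do not settle the question by themselves: the closure of regular languages under ∪, ∩, complement and difference applies only when BOTH operands are regular. With a non-regular operand the result can come out regular or non-regular depending on the specific languages, so one has to work out L₁ − L₂ for this particular pair, as above.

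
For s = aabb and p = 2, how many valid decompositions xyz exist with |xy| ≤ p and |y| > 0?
3

For s = 'aabb' with pumping length p = 2:

Constraints: |xy| ≤ 2, |y| > 0

Valid decompositions (|xy| ≤ p, |y| ≥ 1):
  • x='', y='a', z='abb'
  • x='a', y='a', z='bb'
  • x='', y='aa', z='bb'

Total count: 3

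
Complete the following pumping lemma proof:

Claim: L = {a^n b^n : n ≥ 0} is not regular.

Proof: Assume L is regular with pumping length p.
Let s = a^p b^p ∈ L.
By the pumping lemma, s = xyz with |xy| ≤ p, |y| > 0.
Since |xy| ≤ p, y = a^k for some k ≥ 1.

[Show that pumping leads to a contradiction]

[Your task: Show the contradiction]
Consider xy²z = a^(p+k) b^p.

Since k ≥ 1, we have p + k > p.
So xy²z has more a's than b's: (p+k) a's vs p b's.
This means xy²z ∉ L because a^n b^n requires equal counts.

This contradicts the pumping lemma which states xy²z ∈ L.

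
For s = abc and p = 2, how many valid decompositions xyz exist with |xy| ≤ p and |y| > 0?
3

For s = 'abc' with pumping length p = 2:

Constraints: |xy| ≤ 2, |y| > 0

Valid decompositions (|xy| ≤ p, |y| ≥ 1):
  • x='', y='a', z='bc'
  • x='a', y='b', z='c'
  • x='', y='ab', z='c'

Total count: 3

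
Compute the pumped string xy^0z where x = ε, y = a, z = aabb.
aabb

Given x = '', y = 'a', z = 'aabb' and i = 0:

xy^0z = x + y·y·...·y (0 times) + z
       = '' + 'a'^0 + 'aabb'
       = '' + '' + 'aabb'
       = 'aabb'

The pumped string is 'aabb' with length 4.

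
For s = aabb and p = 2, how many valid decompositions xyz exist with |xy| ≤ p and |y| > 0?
3

For s = 'aabb' with pumping length p = 2:

Constraints: |xy| ≤ 2, |y| > 0

Valid decompositions (|xy| ≤ p, |y| ≥ 1):
  • x='', y='a', z='abb'
  • x='a', y='a', z='bb'
  • x='', y='aa', z='bb'

Total count: 3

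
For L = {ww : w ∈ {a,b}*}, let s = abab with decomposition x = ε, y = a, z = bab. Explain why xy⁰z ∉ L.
xy⁰z = bab ∉ L

Pumping with i = 0 replaces y = a by y⁰ = ε:
- Original: s = xyz = abab; abab splits into halves ab · ab, which are equal, so it is in L (w = ab)
- Pumped: xy⁰z = ε · ε · bab = bab
- bab has odd length 3, so it cannot be written as ww and is not in L

The pumping lemma would require xy⁰z ∈ L, so this decomposition yields a contradiction.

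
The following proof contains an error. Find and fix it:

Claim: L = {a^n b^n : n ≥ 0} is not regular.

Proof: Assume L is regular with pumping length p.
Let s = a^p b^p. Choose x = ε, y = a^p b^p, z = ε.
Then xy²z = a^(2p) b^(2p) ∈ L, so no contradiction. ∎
Error: The decomposition violates |xy| ≤ p. With y = a^p b^p, |xy| = |y| = 2p > p. (The proof also miscomputes xy²z, which would be a^p b^p a^p b^p rather than a^(2p) b^(2p), and it wrongly treats one harmless decomposition as settling the matter — the prover does not get to choose the decomposition.)

Correction: The pumping lemma requires |xy| ≤ p, and the argument must handle every decomposition satisfying |xy| ≤ p, |y| ≥ 1. Since s starts with p a's, any such y consists only of a's, say y = a^k with k ≥ 1. Then xy²z = a^(p+k) b^p has unequal numbers of a's and b's, so xy²z ∉ L — the required contradiction.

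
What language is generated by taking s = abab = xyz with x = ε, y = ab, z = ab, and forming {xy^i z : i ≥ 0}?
{xy^i z : i ≥ 0} = {(ab)^(i+1) : i ≥ 0} = {ab, abab, ababab, ...}

With x = ε, y = ab, z = ab: Pumping 'ab' gives strings of alternating a's and b's.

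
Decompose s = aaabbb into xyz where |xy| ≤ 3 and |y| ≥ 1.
x = '', y = 'a', z = 'aabbb'

For s = aaabbb and p = 3, one valid decomposition is:
- x = '' (length 0)
- y = 'a' (length 1)
- z = 'aabbb' (length 5)

Verification:
- xyz = '' + 'a' + 'aabbb' = aaabbb ✓
- |xy| = 1 ≤ 3 ✓
- |y| = 1 > 0 ✓

All pumping lemma constraints are satisfied.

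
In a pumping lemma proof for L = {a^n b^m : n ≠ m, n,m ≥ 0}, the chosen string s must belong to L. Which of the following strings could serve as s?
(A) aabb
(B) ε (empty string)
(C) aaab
(C) aaab

The pumping lemma is applied to a string s that lies in L, so first check membership of each option:
- (A) aabb = a^2 b^2 has n = m = 2, so it is not in L ✗
- (B) ε = a^0 b^0 has n = m = 0, so it is not in L ✗
- (C) aaab = a^3 b^1 with 3 ≠ 1, so it is in L ✓

Only (C) aaab is in L, so it is the only candidate that could play the role of s.
(In a complete proof one picks s in terms of the pumping length p so that |s| ≥ p is guaranteed; a fixed string like aaab illustrates the shape of such an s.)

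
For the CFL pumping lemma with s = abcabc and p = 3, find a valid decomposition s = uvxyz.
u='ab', v='c', x='a', y='b', z='c'

For s = abcabc with pumping length p = 3:

One valid decomposition:
- u = 'ab'
- v = 'c'
- x = 'a'
- y = 'b'
- z = 'c'

Verification:
- uvxyz = 'ab' + 'c' + 'a' + 'b' + 'c' = abcabc ✓
- |vxy| = |'cab'| = 3 ≤ 3 ✓
- |vy| = |'cb'| = 2 > 0 ✓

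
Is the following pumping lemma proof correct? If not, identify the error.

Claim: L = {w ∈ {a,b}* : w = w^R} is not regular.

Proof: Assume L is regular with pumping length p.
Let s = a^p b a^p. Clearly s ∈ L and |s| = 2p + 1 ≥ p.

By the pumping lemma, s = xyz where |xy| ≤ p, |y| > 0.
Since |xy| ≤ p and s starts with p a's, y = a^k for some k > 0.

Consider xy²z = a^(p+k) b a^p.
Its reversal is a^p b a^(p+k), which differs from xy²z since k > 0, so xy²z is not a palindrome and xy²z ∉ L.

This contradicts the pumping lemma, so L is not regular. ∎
The proof is correct.

This proof is valid because:
1. s = a^p b a^p is in L and is chosen in terms of p, so |s| ≥ p holds for every p
2. The decomposition analysis is correct: |xy| ≤ p forces y to lie inside the leading a's
3. The contradiction is valid: a^(p+k) b a^p has more a's before the b than after it, so it is not a palindrome
4. The conclusion follows logically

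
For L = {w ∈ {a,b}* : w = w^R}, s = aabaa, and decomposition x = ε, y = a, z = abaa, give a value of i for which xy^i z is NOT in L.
i = 0

xy⁰z = ε · ε · abaa = abaa; abaa reversed is aaba ≠ abaa, so it is not a palindrome and is not in L.
(Other choices also work, e.g. i = 2, 3; only i = 1 is guaranteed to stay in L since xy¹z = s.)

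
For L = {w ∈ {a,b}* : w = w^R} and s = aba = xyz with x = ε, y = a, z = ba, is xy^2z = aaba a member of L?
No

xy²z = ε · aa · ba = aaba.
aaba reversed is abaa ≠ aaba, so it is not a palindrome and is not in L.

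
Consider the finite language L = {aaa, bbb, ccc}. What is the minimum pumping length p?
p = 4

For a finite language L, the pumping lemma holds vacuously if p > max|s| for s ∈ L.

The longest string in L = {aaa, bbb, ccc} has length 3.
If p = 4, then no string s ∈ L has |s| ≥ p, so the condition is vacuously true.

The minimum pumping length is p = 4.

Why no smaller p works: for any p ≤ 3, the longest string s ∈ L has |s| = 3 ≥ p, so it would
have to be pumpable; but pumping up (i = 2, 3, ...) produces ever longer strings, which cannot all lie in the
finite language L. So the pumping property fails for every p ≤ 3.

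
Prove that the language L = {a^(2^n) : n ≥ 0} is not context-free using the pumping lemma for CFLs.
Assume for contradiction that L is context-free, and let p ≥ 1 be the pumping length given by the pumping lemma for CFLs.
Choose s = a^(2^p). Then s ∈ L and |s| = 2^p ≥ p.
By the CFL pumping lemma, s = uvxyz for some u, v, x, y, z with |vxy| ≤ p, |vy| ≥ 1, and uv^i xy^i z ∈ L for every i ≥ 0.
All symbols are a's, so only lengths matter: let k = |vy|, with 1 ≤ k ≤ |vxy| ≤ p < 2^p.

Take i = 2: |uv²xy²z| = 2^p + k, and 2^p < 2^p + k < 2^p + 2^p = 2^(p+1).
So the length lies strictly between consecutive powers of two and is not a power of 2; uv²xy²z ∉ L.

This contradicts the CFL pumping lemma, which requires uv^i xy^i z ∈ L for all i ≥ 0.
Hence L = {a^(2^n) : n ≥ 0} is not context-free. ∎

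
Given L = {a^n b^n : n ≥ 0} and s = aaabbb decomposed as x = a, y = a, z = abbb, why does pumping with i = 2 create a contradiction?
xy²z = aaaabbb ∉ L

Pumping with i = 2 replaces y = a by y² = aa:
- Original: s = xyz = aaabbb; aaabbb = a^3 b^3 has equal counts (3 = 3), so it is in L
- Pumped: xy²z = a · aa · abbb = aaaabbb
- aaaabbb has 4 a's and 3 b's; 4 ≠ 3, so it is not in L

The pumping lemma would require xy²z ∈ L, so this decomposition yields a contradiction.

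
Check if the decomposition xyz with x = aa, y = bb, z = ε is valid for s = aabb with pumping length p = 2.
Violated: |xy| ≤ p

The decomposition x = aa, y = bb, z = ε for s = aabb with p = 2
violates the constraint: |xy| ≤ p

|xy| = |aabb| = 4 > 2 = p. The decomposition puts too many characters in xy.

Pumping lemma constraints:
1. xyz = s (decomposition is valid)
2. |xy| ≤ p
3. |y| > 0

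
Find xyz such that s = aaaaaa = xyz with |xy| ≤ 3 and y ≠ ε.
x = '', y = 'aaa', z = 'aaa'

For s = aaaaaa and p = 3, one valid decomposition is:
- x = '' (length 0)
- y = 'aaa' (length 3)
- z = 'aaa' (length 3)

Verification:
- xyz = '' + 'aaa' + 'aaa' = aaaaaa ✓
- |xy| = 3 ≤ 3 ✓
- |y| = 3 > 0 ✓

All pumping lemma constraints are satisfied.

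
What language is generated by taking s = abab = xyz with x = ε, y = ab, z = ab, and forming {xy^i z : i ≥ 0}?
{xy^i z : i ≥ 0} = {(ab)^(i+1) : i ≥ 0} = {ab, abab, ababab, ...}

With x = ε, y = ab, z = ab: Pumping 'ab' gives strings of alternating a's and b's.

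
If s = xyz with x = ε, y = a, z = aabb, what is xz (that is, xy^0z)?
aabb

Given x = '', y = 'a', z = 'aabb' and i = 0:

xy^0z = x + y·y·...·y (0 times) + z
       = '' + 'a'^0 + 'aabb'
       = '' + '' + 'aabb'
       = 'aabb'

The pumped string is 'aabb' with length 4.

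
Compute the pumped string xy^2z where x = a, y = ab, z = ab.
aababab

Given x = 'a', y = 'ab', z = 'ab' and i = 2:

xy^2z = x + y·y·...·y (2 times) + z
       = 'a' + 'ab'^2 + 'ab'
       = 'a' + 'abab' + 'ab'
       = 'aababab'

The pumped string is 'aababab' with length 7.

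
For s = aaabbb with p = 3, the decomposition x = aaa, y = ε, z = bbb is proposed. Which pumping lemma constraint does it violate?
Violated: |y| > 0

The decomposition x = aaa, y = ε, z = bbb for s = aaabbb with p = 3
violates the constraint: |y| > 0

|y| = 0, but the pumping lemma requires |y| > 0 (y must be non-empty).

Pumping lemma constraints:
1. xyz = s (decomposition is valid)
2. |xy| ≤ p
3. |y| > 0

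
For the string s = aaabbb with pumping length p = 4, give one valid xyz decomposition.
x = 'a', y = 'aab', z = 'bb'

For s = aaabbb and p = 4, one valid decomposition is:
- x = 'a' (length 1)
- y = 'aab' (length 3)
- z = 'bb' (length 2)

Verification:
- xyz = 'a' + 'aab' + 'bb' = aaabbb ✓
- |xy| = 4 ≤ 4 ✓
- |y| = 3 > 0 ✓

All pumping lemma constraints are satisfied.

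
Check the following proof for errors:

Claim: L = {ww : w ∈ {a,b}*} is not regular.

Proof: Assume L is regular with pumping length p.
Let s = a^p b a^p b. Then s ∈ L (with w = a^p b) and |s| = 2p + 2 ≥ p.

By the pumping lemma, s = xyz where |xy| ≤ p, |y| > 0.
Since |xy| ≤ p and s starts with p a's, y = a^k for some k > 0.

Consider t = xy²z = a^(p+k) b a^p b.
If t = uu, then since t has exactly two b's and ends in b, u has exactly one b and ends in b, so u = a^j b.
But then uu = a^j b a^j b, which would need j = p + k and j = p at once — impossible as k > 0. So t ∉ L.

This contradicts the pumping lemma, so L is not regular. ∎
The proof is correct.

This proof is valid because:
1. s = a^p b a^p b is in L and is chosen in terms of p, so |s| ≥ p holds for every p
2. The decomposition analysis is correct: |xy| ≤ p forces y to lie inside the leading a's
3. The contradiction is valid: the argument shows a^(p+k) b a^p b cannot be split into two equal halves
4. The conclusion follows logically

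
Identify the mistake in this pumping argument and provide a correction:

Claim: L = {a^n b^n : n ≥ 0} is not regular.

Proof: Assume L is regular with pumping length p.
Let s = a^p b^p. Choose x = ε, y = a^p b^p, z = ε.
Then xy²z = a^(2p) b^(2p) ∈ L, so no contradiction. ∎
Error: The decomposition violates |xy| ≤ p. With y = a^p b^p, |xy| = |y| = 2p > p. (The proof also miscomputes xy²z, which would be a^p b^p a^p b^p rather than a^(2p) b^(2p), and it wrongly treats one harmless decomposition as settling the matter — the prover does not get to choose the decomposition.)

Correction: The pumping lemma requires |xy| ≤ p, and the argument must handle every decomposition satisfying |xy| ≤ p, |y| ≥ 1. Since s starts with p a's, any such y consists only of a's, say y = a^k with k ≥ 1. Then xy²z = a^(p+k) b^p has unequal numbers of a's and b's, so xy²z ∉ L — the required contradiction.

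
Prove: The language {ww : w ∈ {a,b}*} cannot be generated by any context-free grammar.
Assume for contradiction that L is context-free, and let p ≥ 1 be the pumping length given by the pumping lemma for CFLs.
Choose s = a^p b^p a^p b^p. Then s ∈ L (take w = a^p b^p) and |s| = 4p ≥ p.
By the CFL pumping lemma, s = uvxyz for some u, v, x, y, z with |vxy| ≤ p, |vy| ≥ 1, and uv^i xy^i z ∈ L for every i ≥ 0.

Write s as four blocks A₁ B₁ A₂ B₂ with A₁ = A₂ = a^p and B₁ = B₂ = b^p. Since |vxy| ≤ p, the window vxy lies inside at most two adjacent blocks. Take i = 0 and let t = uxz, so |t| = 4p − |vy| with 1 ≤ |vy| ≤ p. If |t| is odd, t ∉ L immediately, so assume |vy| is even (hence |vy| ≥ 2) and |t|/2 = 2p − |vy|/2, which satisfies p ≤ |t|/2 ≤ 2p − 1.

Case 1 (vxy inside A₁B₁): t = a^(p−j) b^(p−l) a^p b^p with j + l = |vy|. The second half of t has length < 2p, so it is a suffix of the trailing a^p b^p and ends in b; the first half is a^(p−j) b^(p−l) a^((j+l)/2), which ends in a because (j+l)/2 ≥ 1. The halves differ, so t ∉ L.

Case 2 (vxy inside B₁A₂, straddling the middle): t = a^p b^(p−j) a^(p−l) b^p with j + l = |vy|. If t = ww, then w is a prefix of t of length ≥ p, so w begins with a^p; and w is a suffix of t of length ≥ p, so w ends with b^p. That forces |w| ≥ 2p, contradicting |w| = |t|/2 ≤ 2p − 1. So t ∉ L.

Case 3 (vxy inside A₂B₂): t = a^p b^p a^(p−j) b^(p−l) with j + l = |vy|. The first half of t is a prefix of a^p b^p, so it begins with a; the second half is b^((j+l)/2) a^(p−j) b^(p−l), which begins with b. The halves differ, so t ∉ L.

In every case uv⁰xy⁰z = uxz ∉ L.

This contradicts the CFL pumping lemma, which requires uv^i xy^i z ∈ L for all i ≥ 0.
Hence L = {ww : w ∈ {a,b}*} is not context-free. ∎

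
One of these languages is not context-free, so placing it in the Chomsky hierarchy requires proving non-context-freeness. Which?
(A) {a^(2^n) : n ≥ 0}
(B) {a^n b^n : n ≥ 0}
(A) {a^(2^n) : n ≥ 0}

(A) {a^(2^n) : n ≥ 0} requires the CFL pumping lemma.

- {a^n b^n : n ≥ 0} is context-free (but not regular)
  • Can be shown non-regular with the regular pumping lemma
  • After pumping, the number of a's and b's become unequal

- {a^(2^n) : n ≥ 0} is NOT context-free
  • Requires the CFL pumping lemma to prove
  • Gaps between powers of 2 grow exponentially

The CFL pumping lemma is "stronger" in that it can prove non-membership
in the larger class of context-free languages.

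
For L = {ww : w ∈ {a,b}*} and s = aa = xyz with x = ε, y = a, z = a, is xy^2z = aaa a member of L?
No

xy²z = ε · aa · a = aaa.
aaa has odd length 3, so it cannot be written as ww and is not in L.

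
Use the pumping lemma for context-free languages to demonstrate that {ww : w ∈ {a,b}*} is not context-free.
Assume for contradiction that L is context-free, and let p ≥ 1 be the pumping length given by the pumping lemma for CFLs.
Choose s = a^p b^p a^p b^p. Then s ∈ L (take w = a^p b^p) and |s| = 4p ≥ p.
By the CFL pumping lemma, s = uvxyz for some u, v, x, y, z with |vxy| ≤ p, |vy| ≥ 1, and uv^i xy^i z ∈ L for every i ≥ 0.

Write s as four blocks A₁ B₁ A₂ B₂ with A₁ = A₂ = a^p and B₁ = B₂ = b^p. Since |vxy| ≤ p, the window vxy lies inside at most two adjacent blocks. Take i = 0 and let t = uxz, so |t| = 4p − |vy| with 1 ≤ |vy| ≤ p. If |t| is odd, t ∉ L immediately, so assume |vy| is even (hence |vy| ≥ 2) and |t|/2 = 2p − |vy|/2, which satisfies p ≤ |t|/2 ≤ 2p − 1.

Case 1 (vxy inside A₁B₁): t = a^(p−j) b^(p−l) a^p b^p with j + l = |vy|. The second half of t has length < 2p, so it is a suffix of the trailing a^p b^p and ends in b; the first half is a^(p−j) b^(p−l) a^((j+l)/2), which ends in a because (j+l)/2 ≥ 1. The halves differ, so t ∉ L.

Case 2 (vxy inside B₁A₂, straddling the middle): t = a^p b^(p−j) a^(p−l) b^p with j + l = |vy|. If t = ww, then w is a prefix of t of length ≥ p, so w begins with a^p; and w is a suffix of t of length ≥ p, so w ends with b^p. That forces |w| ≥ 2p, contradicting |w| = |t|/2 ≤ 2p − 1. So t ∉ L.

Case 3 (vxy inside A₂B₂): t = a^p b^p a^(p−j) b^(p−l) with j + l = |vy|. The first half of t is a prefix of a^p b^p, so it begins with a; the second half is b^((j+l)/2) a^(p−j) b^(p−l), which begins with b. The halves differ, so t ∉ L.

In every case uv⁰xy⁰z = uxz ∉ L.

This contradicts the CFL pumping lemma, which requires uv^i xy^i z ∈ L for all i ≥ 0.
Hence L = {ww : w ∈ {a,b}*} is not context-free. ∎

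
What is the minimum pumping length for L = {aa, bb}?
p = 3

For a finite language L, the pumping lemma holds vacuously if p > max|s| for s ∈ L.

The longest string in L = {aa, bb} has length 2.
If p = 3, then no string s ∈ L has |s| ≥ p, so the condition is vacuously true.

The minimum pumping length is p = 3.

Why no smaller p works: for any p ≤ 2, the longest string s ∈ L has |s| = 2 ≥ p, so it would
have to be pumpable; but pumping up (i = 2, 3, ...) produces ever longer strings, which cannot all lie in the
finite language L. So the pumping property fails for every p ≤ 2.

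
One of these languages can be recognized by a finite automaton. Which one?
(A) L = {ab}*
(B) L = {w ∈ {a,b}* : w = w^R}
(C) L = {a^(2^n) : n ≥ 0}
(A) {ab}*

(A) L = {ab}* is regular.

This can be recognized by a finite automaton (DFA/NFA).
Regular expressions like {ab}* define regular languages.

The other choices are not regular:
- {a^(2^n) : n ≥ 0}: After pumping, length is no longer a power of 2
- {w ∈ {a,b}* : w = w^R}: After pumping, the string is no longer symmetric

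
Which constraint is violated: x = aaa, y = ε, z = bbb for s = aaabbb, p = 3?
Violated: |y| > 0

The decomposition x = aaa, y = ε, z = bbb for s = aaabbb with p = 3
violates the constraint: |y| > 0

|y| = 0, but the pumping lemma requires |y| > 0 (y must be non-empty).

Pumping lemma constraints:
1. xyz = s (decomposition is valid)
2. |xy| ≤ p
3. |y| > 0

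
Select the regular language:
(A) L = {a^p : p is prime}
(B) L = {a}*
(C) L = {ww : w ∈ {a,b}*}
(B) {a}*

(B) L = {a}* is regular.

This can be recognized by a finite automaton (DFA/NFA).
Regular expressions like {a}* define regular languages.

The other choices are not regular:
- {ww : w ∈ {a,b}*}: After pumping, the two halves no longer match
- {a^p : p is prime}: After pumping, the length becomes composite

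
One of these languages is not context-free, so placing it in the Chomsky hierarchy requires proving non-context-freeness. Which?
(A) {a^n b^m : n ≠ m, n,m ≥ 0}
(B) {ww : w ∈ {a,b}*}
(B) {ww : w ∈ {a,b}*}

(B) {ww : w ∈ {a,b}*} requires the CFL pumping lemma.

- {a^n b^m : n ≠ m, n,m ≥ 0} is context-free (but not regular)
  • Can be shown non-regular with the regular pumping lemma
  • After pumping a's, we can make n = m

- {ww : w ∈ {a,b}*} is NOT context-free
  • Requires the CFL pumping lemma to prove
  • Even a PDA cannot compare two arbitrary halves symbol by symbol; CFL pumping on a^p b^p a^p b^p fails

The CFL pumping lemma is "stronger" in that it can prove non-membership
in the larger class of context-free languages.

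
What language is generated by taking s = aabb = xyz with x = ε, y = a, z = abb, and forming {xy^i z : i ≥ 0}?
{xy^i z : i ≥ 0} = {a^(i+1) b^2 : i ≥ 0} = {abb, aabb, aaabb, ...}

With x = ε, y = a, z = abb: Starting with aabb and pumping the first 'a' (z = abb keeps the second 'a'), we get strings with i+1 a's followed by 2 b's for i = 0, 1, 2, ...; note bb is not produced because z always contributes one a.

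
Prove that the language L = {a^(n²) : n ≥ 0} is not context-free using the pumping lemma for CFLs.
Assume for contradiction that L is context-free, and let p ≥ 1 be the pumping length given by the pumping lemma for CFLs.
Choose s = a^(p²). Then s ∈ L and |s| = p² ≥ p.
By the CFL pumping lemma, s = uvxyz for some u, v, x, y, z with |vxy| ≤ p, |vy| ≥ 1, and uv^i xy^i z ∈ L for every i ≥ 0.
All symbols are a's, so only lengths matter: let k = |vy|, with 1 ≤ k ≤ |vxy| ≤ p.

Take i = 2: |uv²xy²z| = p² + k, and p² < p² + k ≤ p² + p < (p + 1)².
So the length lies strictly between consecutive squares and is not a perfect square; uv²xy²z ∉ L.

This contradicts the CFL pumping lemma, which requires uv^i xy^i z ∈ L for all i ≥ 0.
Hence L = {a^(n²) : n ≥ 0} is not context-free. ∎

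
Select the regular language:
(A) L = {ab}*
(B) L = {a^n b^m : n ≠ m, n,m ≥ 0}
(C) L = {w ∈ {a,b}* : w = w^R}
(A) {ab}*

(A) L = {ab}* is regular.

This can be recognized by a finite automaton (DFA/NFA).
Regular expressions like {ab}* define regular languages.

The other choices are not regular:
- {w ∈ {a,b}* : w = w^R}: After pumping, the string is no longer symmetric
- {a^n b^m : n ≠ m, n,m ≥ 0}: After pumping a's, we can make n = m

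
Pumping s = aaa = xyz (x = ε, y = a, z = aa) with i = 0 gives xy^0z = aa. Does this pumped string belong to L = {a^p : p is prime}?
Yes

xy⁰z = ε · ε · aa = aa.
aa has length 2, which is prime, so it is in L.
(A single pumped string landing in L is not a contradiction by itself; a non-regularity proof needs some i for which xy^i z ∉ L, for every admissible decomposition.)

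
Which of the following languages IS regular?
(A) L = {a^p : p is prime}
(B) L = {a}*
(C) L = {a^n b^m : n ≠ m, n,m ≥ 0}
(B) {a}*

(B) L = {a}* is regular.

This can be recognized by a finite automaton (DFA/NFA).
Regular expressions like {a}* define regular languages.

The other choices are not regular:
- {a^p : p is prime}: After pumping, the length becomes composite
- {a^n b^m : n ≠ m, n,m ≥ 0}: After pumping a's, we can make n = m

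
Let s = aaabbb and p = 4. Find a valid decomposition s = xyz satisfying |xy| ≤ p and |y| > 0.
x = 'a', y = 'aab', z = 'bb'

For s = aaabbb and p = 4, one valid decomposition is:
- x = 'a' (length 1)
- y = 'aab' (length 3)
- z = 'bb' (length 2)

Verification:
- xyz = 'a' + 'aab' + 'bb' = aaabbb ✓
- |xy| = 4 ≤ 4 ✓
- |y| = 3 > 0 ✓

All pumping lemma constraints are satisfied.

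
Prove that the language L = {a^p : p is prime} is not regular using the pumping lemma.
Assume for contradiction that L is regular, and let p ≥ 1 be the pumping length given by the pumping lemma.
Choose a prime q with q ≥ p (one exists because there are infinitely many primes) and let s = a^q. Then s ∈ L and |s| = q ≥ p.
By the pumping lemma, s = xyz for some x, y, z with |xy| ≤ p, |y| ≥ 1, and xy^i z ∈ L for every i ≥ 0.
Here y = a^k for some k with 1 ≤ k ≤ p, and xy^i z = a^(q + (i − 1)k) for every i ≥ 0.

Take i = q + 1: |xy^(q+1) z| = q + qk = q(k + 1).
Both factors satisfy q ≥ 2 and k + 1 ≥ 2, so q(k + 1) is composite, and xy^(q+1) z ∉ L.

This contradicts the pumping lemma, which requires xy^i z ∈ L for all i ≥ 0.
Hence L = {a^p : p is prime} is not regular. ∎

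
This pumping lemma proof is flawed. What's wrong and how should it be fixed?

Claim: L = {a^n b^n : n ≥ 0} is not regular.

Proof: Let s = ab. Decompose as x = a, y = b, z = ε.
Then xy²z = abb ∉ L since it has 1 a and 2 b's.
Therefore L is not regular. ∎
Error: The string s = ab might be shorter than the pumping length p.

Correction: Choose s = a^p b^p to ensure |s| ≥ p. Also, the decomposition is wrong: with |xy| ≤ p, y cannot include b's when s starts with p a's.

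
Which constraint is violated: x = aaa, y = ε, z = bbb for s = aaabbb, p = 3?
Violated: |y| > 0

The decomposition x = aaa, y = ε, z = bbb for s = aaabbb with p = 3
violates the constraint: |y| > 0

|y| = 0, but the pumping lemma requires |y| > 0 (y must be non-empty).

Pumping lemma constraints:
1. xyz = s (decomposition is valid)
2. |xy| ≤ p
3. |y| > 0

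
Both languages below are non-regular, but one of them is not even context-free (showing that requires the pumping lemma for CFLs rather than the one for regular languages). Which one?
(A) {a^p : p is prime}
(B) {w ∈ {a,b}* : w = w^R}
(A) {a^p : p is prime}

(A) {a^p : p is prime} requires the CFL pumping lemma.

- {w ∈ {a,b}* : w = w^R} is context-free (but not regular)
  • Can be shown non-regular with the regular pumping lemma
  • After pumping, the string is no longer symmetric

- {a^p : p is prime} is NOT context-free
  • Requires the CFL pumping lemma to prove
  • The CFL pumping lemma also fails because prime gaps are unbounded

The CFL pumping lemma is "stronger" in that it can prove non-membership
in the larger class of context-free languages.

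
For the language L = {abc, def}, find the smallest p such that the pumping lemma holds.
p = 4

For a finite language L, the pumping lemma holds vacuously if p > max|s| for s ∈ L.

The longest string in L = {abc, def} has length 3.
If p = 4, then no string s ∈ L has |s| ≥ p, so the condition is vacuously true.

The minimum pumping length is p = 4.

Why no smaller p works: for any p ≤ 3, the longest string s ∈ L has |s| = 3 ≥ p, so it would
have to be pumpable; but pumping up (i = 2, 3, ...) produces ever longer strings, which cannot all lie in the
finite language L. So the pumping property fails for every p ≤ 3.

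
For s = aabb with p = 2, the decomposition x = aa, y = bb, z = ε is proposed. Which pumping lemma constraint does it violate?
Violated: |xy| ≤ p

The decomposition x = aa, y = bb, z = ε for s = aabb with p = 2
violates the constraint: |xy| ≤ p

|xy| = |aabb| = 4 > 2 = p. The decomposition puts too many characters in xy.

Pumping lemma constraints:
1. xyz = s (decomposition is valid)
2. |xy| ≤ p
3. |y| > 0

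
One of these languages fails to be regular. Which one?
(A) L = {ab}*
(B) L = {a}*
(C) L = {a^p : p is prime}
(C) {a^p : p is prime}

(C) L = {a^p : p is prime} is NOT regular.

The pumping lemma can be used to prove this:
After pumping, the length becomes composite

The other languages are regular because they can be recognized by finite automata.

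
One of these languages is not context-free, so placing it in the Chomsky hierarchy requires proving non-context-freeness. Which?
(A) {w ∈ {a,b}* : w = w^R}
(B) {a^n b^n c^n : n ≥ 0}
(B) {a^n b^n c^n : n ≥ 0}

(B) {a^n b^n c^n : n ≥ 0} requires the CFL pumping lemma.

- {w ∈ {a,b}* : w = w^R} is context-free (but not regular)
  • Can be shown non-regular with the regular pumping lemma
  • After pumping, the string is no longer symmetric

- {a^n b^n c^n : n ≥ 0} is NOT context-free
  • Requires the CFL pumping lemma to prove
  • Cannot maintain three equal counts simultaneously

The CFL pumping lemma is "stronger" in that it can prove non-membership
in the larger class of context-free languages.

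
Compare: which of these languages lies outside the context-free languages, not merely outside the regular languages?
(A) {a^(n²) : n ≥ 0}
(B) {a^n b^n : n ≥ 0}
(A) {a^(n²) : n ≥ 0}

(A) {a^(n²) : n ≥ 0} requires the CFL pumping lemma.

- {a^n b^n : n ≥ 0} is context-free (but not regular)
  • Can be shown non-regular with the regular pumping lemma
  • After pumping, the number of a's and b's become unequal

- {a^(n²) : n ≥ 0} is NOT context-free
  • Requires the CFL pumping lemma to prove
  • Gaps between squares grow unboundedly

The CFL pumping lemma is "stronger" in that it can prove non-membership
in the larger class of context-free languages.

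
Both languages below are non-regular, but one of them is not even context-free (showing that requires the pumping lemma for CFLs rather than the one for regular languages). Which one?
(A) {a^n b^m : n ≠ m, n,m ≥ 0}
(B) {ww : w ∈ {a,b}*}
(B) {ww : w ∈ {a,b}*}

(B) {ww : w ∈ {a,b}*} requires the CFL pumping lemma.

- {a^n b^m : n ≠ m, n,m ≥ 0} is context-free (but not regular)
  • Can be shown non-regular with the regular pumping lemma
  • After pumping a's, we can make n = m

- {ww : w ∈ {a,b}*} is NOT context-free
  • Requires the CFL pumping lemma to prove
  • Cannot verify equality of two arbitrary substrings

The CFL pumping lemma is "stronger" in that it can prove non-membership
in the larger class of context-free languages.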